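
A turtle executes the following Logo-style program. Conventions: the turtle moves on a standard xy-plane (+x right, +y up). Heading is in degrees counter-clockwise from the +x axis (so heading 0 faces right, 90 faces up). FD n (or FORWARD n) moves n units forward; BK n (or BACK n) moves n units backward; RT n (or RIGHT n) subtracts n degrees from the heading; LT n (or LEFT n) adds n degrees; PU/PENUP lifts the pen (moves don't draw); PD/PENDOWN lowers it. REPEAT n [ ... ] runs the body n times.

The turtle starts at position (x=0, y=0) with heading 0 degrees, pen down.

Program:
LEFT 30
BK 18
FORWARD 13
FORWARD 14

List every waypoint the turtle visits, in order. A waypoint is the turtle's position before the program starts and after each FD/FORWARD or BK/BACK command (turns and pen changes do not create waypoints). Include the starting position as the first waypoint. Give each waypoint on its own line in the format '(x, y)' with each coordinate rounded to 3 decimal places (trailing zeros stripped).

Answer: (0, 0)
(-15.588, -9)
(-4.33, -2.5)
(7.794, 4.5)

Derivation:
Executing turtle program step by step:
Start: pos=(0,0), heading=0, pen down
LT 30: heading 0 -> 30
BK 18: (0,0) -> (-15.588,-9) [heading=30, draw]
FD 13: (-15.588,-9) -> (-4.33,-2.5) [heading=30, draw]
FD 14: (-4.33,-2.5) -> (7.794,4.5) [heading=30, draw]
Final: pos=(7.794,4.5), heading=30, 3 segment(s) drawn
Waypoints (4 total):
(0, 0)
(-15.588, -9)
(-4.33, -2.5)
(7.794, 4.5)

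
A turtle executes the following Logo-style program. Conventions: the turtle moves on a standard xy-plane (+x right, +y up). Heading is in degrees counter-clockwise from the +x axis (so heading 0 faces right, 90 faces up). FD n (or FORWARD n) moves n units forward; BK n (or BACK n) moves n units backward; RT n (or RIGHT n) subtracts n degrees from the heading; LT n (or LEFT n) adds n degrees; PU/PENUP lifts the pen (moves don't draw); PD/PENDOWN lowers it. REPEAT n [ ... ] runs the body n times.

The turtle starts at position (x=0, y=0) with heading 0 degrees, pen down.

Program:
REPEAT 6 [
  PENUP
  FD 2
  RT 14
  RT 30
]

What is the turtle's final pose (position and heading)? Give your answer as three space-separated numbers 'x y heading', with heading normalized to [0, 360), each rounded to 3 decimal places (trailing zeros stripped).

Executing turtle program step by step:
Start: pos=(0,0), heading=0, pen down
REPEAT 6 [
  -- iteration 1/6 --
  PU: pen up
  FD 2: (0,0) -> (2,0) [heading=0, move]
  RT 14: heading 0 -> 346
  RT 30: heading 346 -> 316
  -- iteration 2/6 --
  PU: pen up
  FD 2: (2,0) -> (3.439,-1.389) [heading=316, move]
  RT 14: heading 316 -> 302
  RT 30: heading 302 -> 272
  -- iteration 3/6 --
  PU: pen up
  FD 2: (3.439,-1.389) -> (3.508,-3.388) [heading=272, move]
  RT 14: heading 272 -> 258
  RT 30: heading 258 -> 228
  -- iteration 4/6 --
  PU: pen up
  FD 2: (3.508,-3.388) -> (2.17,-4.874) [heading=228, move]
  RT 14: heading 228 -> 214
  RT 30: heading 214 -> 184
  -- iteration 5/6 --
  PU: pen up
  FD 2: (2.17,-4.874) -> (0.175,-5.014) [heading=184, move]
  RT 14: heading 184 -> 170
  RT 30: heading 170 -> 140
  -- iteration 6/6 --
  PU: pen up
  FD 2: (0.175,-5.014) -> (-1.357,-3.728) [heading=140, move]
  RT 14: heading 140 -> 126
  RT 30: heading 126 -> 96
]
Final: pos=(-1.357,-3.728), heading=96, 0 segment(s) drawn

Answer: -1.357 -3.728 96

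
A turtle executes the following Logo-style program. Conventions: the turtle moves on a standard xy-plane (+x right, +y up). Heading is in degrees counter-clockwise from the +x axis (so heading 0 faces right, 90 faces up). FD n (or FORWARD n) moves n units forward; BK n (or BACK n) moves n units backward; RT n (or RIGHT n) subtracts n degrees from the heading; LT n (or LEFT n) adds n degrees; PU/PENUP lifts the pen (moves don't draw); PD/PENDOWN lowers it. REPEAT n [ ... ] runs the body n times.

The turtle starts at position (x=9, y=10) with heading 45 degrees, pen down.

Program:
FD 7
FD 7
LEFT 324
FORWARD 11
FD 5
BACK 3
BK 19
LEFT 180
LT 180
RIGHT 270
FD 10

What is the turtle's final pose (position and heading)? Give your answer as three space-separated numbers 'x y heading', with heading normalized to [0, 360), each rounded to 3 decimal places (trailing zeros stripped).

Answer: 11.409 28.838 99

Derivation:
Executing turtle program step by step:
Start: pos=(9,10), heading=45, pen down
FD 7: (9,10) -> (13.95,14.95) [heading=45, draw]
FD 7: (13.95,14.95) -> (18.899,19.899) [heading=45, draw]
LT 324: heading 45 -> 9
FD 11: (18.899,19.899) -> (29.764,21.62) [heading=9, draw]
FD 5: (29.764,21.62) -> (34.703,22.402) [heading=9, draw]
BK 3: (34.703,22.402) -> (31.739,21.933) [heading=9, draw]
BK 19: (31.739,21.933) -> (12.973,18.961) [heading=9, draw]
LT 180: heading 9 -> 189
LT 180: heading 189 -> 9
RT 270: heading 9 -> 99
FD 10: (12.973,18.961) -> (11.409,28.838) [heading=99, draw]
Final: pos=(11.409,28.838), heading=99, 7 segment(s) drawn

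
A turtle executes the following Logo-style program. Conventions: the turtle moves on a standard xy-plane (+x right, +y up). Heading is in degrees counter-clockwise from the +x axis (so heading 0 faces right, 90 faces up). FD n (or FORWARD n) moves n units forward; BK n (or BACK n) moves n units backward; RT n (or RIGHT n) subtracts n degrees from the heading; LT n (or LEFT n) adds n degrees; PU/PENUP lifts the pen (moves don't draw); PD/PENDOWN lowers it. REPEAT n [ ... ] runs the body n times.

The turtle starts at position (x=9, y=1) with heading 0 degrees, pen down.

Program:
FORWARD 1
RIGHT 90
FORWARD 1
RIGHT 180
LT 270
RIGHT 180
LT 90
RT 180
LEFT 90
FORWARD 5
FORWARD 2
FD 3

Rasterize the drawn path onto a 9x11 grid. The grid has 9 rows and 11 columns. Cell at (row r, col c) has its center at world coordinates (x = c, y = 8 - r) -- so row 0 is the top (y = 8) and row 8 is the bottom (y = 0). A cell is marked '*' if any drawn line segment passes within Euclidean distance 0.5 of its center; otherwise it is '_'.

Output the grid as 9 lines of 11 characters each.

Answer: ___________
___________
___________
___________
___________
___________
___________
_________**
***********

Derivation:
Segment 0: (9,1) -> (10,1)
Segment 1: (10,1) -> (10,0)
Segment 2: (10,0) -> (5,-0)
Segment 3: (5,-0) -> (3,-0)
Segment 4: (3,-0) -> (0,-0)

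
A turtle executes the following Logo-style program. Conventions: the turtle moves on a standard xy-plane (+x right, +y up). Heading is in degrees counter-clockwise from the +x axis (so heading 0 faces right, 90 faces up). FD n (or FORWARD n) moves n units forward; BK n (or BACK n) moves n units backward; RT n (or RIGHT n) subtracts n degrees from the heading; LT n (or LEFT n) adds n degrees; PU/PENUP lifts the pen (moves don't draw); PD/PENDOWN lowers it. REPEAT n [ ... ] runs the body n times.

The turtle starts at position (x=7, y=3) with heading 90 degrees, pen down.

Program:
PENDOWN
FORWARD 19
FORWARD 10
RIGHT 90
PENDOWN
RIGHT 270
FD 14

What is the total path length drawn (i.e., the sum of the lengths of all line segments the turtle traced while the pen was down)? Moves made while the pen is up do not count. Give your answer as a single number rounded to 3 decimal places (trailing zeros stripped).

Answer: 43

Derivation:
Executing turtle program step by step:
Start: pos=(7,3), heading=90, pen down
PD: pen down
FD 19: (7,3) -> (7,22) [heading=90, draw]
FD 10: (7,22) -> (7,32) [heading=90, draw]
RT 90: heading 90 -> 0
PD: pen down
RT 270: heading 0 -> 90
FD 14: (7,32) -> (7,46) [heading=90, draw]
Final: pos=(7,46), heading=90, 3 segment(s) drawn

Segment lengths:
  seg 1: (7,3) -> (7,22), length = 19
  seg 2: (7,22) -> (7,32), length = 10
  seg 3: (7,32) -> (7,46), length = 14
Total = 43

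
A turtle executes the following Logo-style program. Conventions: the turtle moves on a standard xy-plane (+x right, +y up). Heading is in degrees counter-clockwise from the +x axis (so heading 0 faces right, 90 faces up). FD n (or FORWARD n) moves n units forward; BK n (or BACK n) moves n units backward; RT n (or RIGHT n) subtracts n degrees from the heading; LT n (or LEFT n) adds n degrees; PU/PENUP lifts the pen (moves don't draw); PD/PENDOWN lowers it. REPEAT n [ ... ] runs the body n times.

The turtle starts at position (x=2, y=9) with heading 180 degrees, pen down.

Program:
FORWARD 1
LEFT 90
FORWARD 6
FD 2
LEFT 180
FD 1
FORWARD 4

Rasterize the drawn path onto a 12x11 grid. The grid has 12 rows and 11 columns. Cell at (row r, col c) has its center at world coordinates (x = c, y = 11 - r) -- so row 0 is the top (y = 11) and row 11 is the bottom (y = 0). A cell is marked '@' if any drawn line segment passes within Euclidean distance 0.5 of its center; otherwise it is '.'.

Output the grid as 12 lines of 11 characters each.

Answer: ...........
...........
.@@........
.@.........
.@.........
.@.........
.@.........
.@.........
.@.........
.@.........
.@.........
...........

Derivation:
Segment 0: (2,9) -> (1,9)
Segment 1: (1,9) -> (1,3)
Segment 2: (1,3) -> (1,1)
Segment 3: (1,1) -> (1,2)
Segment 4: (1,2) -> (1,6)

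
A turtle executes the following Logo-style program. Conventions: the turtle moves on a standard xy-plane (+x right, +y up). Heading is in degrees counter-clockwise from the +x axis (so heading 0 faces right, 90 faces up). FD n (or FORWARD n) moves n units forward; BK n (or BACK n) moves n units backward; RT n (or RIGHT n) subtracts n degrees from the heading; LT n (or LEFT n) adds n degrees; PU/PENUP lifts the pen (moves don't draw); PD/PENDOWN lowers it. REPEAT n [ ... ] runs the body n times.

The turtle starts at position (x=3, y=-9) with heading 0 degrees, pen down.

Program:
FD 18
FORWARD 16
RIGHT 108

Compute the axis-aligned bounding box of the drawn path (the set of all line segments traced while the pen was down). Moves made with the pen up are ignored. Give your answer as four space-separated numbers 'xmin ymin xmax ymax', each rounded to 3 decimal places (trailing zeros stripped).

Executing turtle program step by step:
Start: pos=(3,-9), heading=0, pen down
FD 18: (3,-9) -> (21,-9) [heading=0, draw]
FD 16: (21,-9) -> (37,-9) [heading=0, draw]
RT 108: heading 0 -> 252
Final: pos=(37,-9), heading=252, 2 segment(s) drawn

Segment endpoints: x in {3, 21, 37}, y in {-9}
xmin=3, ymin=-9, xmax=37, ymax=-9

Answer: 3 -9 37 -9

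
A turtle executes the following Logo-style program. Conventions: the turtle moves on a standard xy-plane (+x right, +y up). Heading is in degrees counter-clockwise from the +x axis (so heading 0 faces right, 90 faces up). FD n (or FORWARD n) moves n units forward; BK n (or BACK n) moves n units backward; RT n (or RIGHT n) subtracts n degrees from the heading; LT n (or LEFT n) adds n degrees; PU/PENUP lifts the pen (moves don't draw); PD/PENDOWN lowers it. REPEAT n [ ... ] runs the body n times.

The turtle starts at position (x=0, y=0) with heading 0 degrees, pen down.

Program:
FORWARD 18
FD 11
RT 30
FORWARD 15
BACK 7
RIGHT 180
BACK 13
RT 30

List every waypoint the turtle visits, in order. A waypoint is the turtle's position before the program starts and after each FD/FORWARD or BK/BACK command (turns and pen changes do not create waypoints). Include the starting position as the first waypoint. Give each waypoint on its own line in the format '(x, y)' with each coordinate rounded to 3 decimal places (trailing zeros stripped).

Executing turtle program step by step:
Start: pos=(0,0), heading=0, pen down
FD 18: (0,0) -> (18,0) [heading=0, draw]
FD 11: (18,0) -> (29,0) [heading=0, draw]
RT 30: heading 0 -> 330
FD 15: (29,0) -> (41.99,-7.5) [heading=330, draw]
BK 7: (41.99,-7.5) -> (35.928,-4) [heading=330, draw]
RT 180: heading 330 -> 150
BK 13: (35.928,-4) -> (47.187,-10.5) [heading=150, draw]
RT 30: heading 150 -> 120
Final: pos=(47.187,-10.5), heading=120, 5 segment(s) drawn
Waypoints (6 total):
(0, 0)
(18, 0)
(29, 0)
(41.99, -7.5)
(35.928, -4)
(47.187, -10.5)

Answer: (0, 0)
(18, 0)
(29, 0)
(41.99, -7.5)
(35.928, -4)
(47.187, -10.5)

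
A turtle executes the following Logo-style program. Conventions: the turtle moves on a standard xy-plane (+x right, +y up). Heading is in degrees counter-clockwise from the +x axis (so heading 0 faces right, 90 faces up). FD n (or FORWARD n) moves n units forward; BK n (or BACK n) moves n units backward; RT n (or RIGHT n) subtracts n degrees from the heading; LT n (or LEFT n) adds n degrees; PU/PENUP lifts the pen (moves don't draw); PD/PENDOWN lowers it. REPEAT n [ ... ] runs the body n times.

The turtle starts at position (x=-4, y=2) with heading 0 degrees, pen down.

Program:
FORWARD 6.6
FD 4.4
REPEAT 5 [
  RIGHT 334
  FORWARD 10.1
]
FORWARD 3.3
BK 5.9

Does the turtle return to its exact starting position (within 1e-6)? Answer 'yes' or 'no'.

Answer: no

Derivation:
Executing turtle program step by step:
Start: pos=(-4,2), heading=0, pen down
FD 6.6: (-4,2) -> (2.6,2) [heading=0, draw]
FD 4.4: (2.6,2) -> (7,2) [heading=0, draw]
REPEAT 5 [
  -- iteration 1/5 --
  RT 334: heading 0 -> 26
  FD 10.1: (7,2) -> (16.078,6.428) [heading=26, draw]
  -- iteration 2/5 --
  RT 334: heading 26 -> 52
  FD 10.1: (16.078,6.428) -> (22.296,14.386) [heading=52, draw]
  -- iteration 3/5 --
  RT 334: heading 52 -> 78
  FD 10.1: (22.296,14.386) -> (24.396,24.266) [heading=78, draw]
  -- iteration 4/5 --
  RT 334: heading 78 -> 104
  FD 10.1: (24.396,24.266) -> (21.952,34.066) [heading=104, draw]
  -- iteration 5/5 --
  RT 334: heading 104 -> 130
  FD 10.1: (21.952,34.066) -> (15.46,41.803) [heading=130, draw]
]
FD 3.3: (15.46,41.803) -> (13.339,44.331) [heading=130, draw]
BK 5.9: (13.339,44.331) -> (17.132,39.811) [heading=130, draw]
Final: pos=(17.132,39.811), heading=130, 9 segment(s) drawn

Start position: (-4, 2)
Final position: (17.132, 39.811)
Distance = 43.315; >= 1e-6 -> NOT closed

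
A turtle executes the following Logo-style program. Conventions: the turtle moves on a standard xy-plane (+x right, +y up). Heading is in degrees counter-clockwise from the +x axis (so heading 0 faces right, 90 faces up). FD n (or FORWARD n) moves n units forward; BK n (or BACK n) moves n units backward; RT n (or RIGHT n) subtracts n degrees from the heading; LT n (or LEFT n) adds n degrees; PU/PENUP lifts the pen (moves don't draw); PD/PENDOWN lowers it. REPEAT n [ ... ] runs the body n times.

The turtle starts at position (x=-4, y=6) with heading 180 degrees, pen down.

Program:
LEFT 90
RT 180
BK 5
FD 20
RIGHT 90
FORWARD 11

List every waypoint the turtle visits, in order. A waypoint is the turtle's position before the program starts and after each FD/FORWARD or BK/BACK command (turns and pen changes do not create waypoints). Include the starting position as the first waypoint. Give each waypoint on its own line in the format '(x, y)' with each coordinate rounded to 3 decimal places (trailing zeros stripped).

Executing turtle program step by step:
Start: pos=(-4,6), heading=180, pen down
LT 90: heading 180 -> 270
RT 180: heading 270 -> 90
BK 5: (-4,6) -> (-4,1) [heading=90, draw]
FD 20: (-4,1) -> (-4,21) [heading=90, draw]
RT 90: heading 90 -> 0
FD 11: (-4,21) -> (7,21) [heading=0, draw]
Final: pos=(7,21), heading=0, 3 segment(s) drawn
Waypoints (4 total):
(-4, 6)
(-4, 1)
(-4, 21)
(7, 21)

Answer: (-4, 6)
(-4, 1)
(-4, 21)
(7, 21)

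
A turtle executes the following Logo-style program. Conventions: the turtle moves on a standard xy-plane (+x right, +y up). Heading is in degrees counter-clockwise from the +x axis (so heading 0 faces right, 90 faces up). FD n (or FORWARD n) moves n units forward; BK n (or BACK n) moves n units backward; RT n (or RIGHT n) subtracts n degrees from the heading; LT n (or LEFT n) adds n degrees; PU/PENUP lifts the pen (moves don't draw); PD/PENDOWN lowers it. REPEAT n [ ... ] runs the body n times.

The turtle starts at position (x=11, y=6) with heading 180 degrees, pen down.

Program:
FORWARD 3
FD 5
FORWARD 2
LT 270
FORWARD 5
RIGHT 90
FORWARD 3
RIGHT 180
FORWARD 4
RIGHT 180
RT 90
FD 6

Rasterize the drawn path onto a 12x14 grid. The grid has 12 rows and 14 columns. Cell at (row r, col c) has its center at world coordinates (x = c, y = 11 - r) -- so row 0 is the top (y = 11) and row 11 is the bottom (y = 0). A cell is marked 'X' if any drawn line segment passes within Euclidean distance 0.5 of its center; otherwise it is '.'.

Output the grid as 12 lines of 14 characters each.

Segment 0: (11,6) -> (8,6)
Segment 1: (8,6) -> (3,6)
Segment 2: (3,6) -> (1,6)
Segment 3: (1,6) -> (1,11)
Segment 4: (1,11) -> (4,11)
Segment 5: (4,11) -> (0,11)
Segment 6: (0,11) -> (0,5)

Answer: XXXXX.........
XX............
XX............
XX............
XX............
XXXXXXXXXXXX..
X.............
..............
..............
..............
..............
..............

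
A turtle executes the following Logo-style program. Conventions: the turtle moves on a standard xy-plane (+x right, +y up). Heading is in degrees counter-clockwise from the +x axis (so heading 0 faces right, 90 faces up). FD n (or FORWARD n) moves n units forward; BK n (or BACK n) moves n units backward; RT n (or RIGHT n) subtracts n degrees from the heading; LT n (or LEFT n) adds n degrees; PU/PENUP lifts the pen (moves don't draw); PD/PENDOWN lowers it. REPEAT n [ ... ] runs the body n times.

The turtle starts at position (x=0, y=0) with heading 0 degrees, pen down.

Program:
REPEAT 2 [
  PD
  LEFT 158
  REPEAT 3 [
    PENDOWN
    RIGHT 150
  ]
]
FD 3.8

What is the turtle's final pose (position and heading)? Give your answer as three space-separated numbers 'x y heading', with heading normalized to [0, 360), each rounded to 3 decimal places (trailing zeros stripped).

Executing turtle program step by step:
Start: pos=(0,0), heading=0, pen down
REPEAT 2 [
  -- iteration 1/2 --
  PD: pen down
  LT 158: heading 0 -> 158
  REPEAT 3 [
    -- iteration 1/3 --
    PD: pen down
    RT 150: heading 158 -> 8
    -- iteration 2/3 --
    PD: pen down
    RT 150: heading 8 -> 218
    -- iteration 3/3 --
    PD: pen down
    RT 150: heading 218 -> 68
  ]
  -- iteration 2/2 --
  PD: pen down
  LT 158: heading 68 -> 226
  REPEAT 3 [
    -- iteration 1/3 --
    PD: pen down
    RT 150: heading 226 -> 76
    -- iteration 2/3 --
    PD: pen down
    RT 150: heading 76 -> 286
    -- iteration 3/3 --
    PD: pen down
    RT 150: heading 286 -> 136
  ]
]
FD 3.8: (0,0) -> (-2.733,2.64) [heading=136, draw]
Final: pos=(-2.733,2.64), heading=136, 1 segment(s) drawn

Answer: -2.733 2.64 136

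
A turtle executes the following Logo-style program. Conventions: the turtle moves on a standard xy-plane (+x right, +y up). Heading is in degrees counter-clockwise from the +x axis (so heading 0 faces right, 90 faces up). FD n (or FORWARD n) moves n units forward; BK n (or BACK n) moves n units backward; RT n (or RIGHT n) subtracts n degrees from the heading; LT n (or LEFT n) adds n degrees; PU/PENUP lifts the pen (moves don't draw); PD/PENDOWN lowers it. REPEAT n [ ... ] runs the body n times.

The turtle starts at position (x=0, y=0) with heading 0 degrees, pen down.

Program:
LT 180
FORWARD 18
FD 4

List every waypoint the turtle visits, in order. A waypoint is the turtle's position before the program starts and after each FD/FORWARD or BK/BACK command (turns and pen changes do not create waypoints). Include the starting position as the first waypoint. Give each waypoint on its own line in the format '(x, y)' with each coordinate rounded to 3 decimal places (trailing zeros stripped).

Executing turtle program step by step:
Start: pos=(0,0), heading=0, pen down
LT 180: heading 0 -> 180
FD 18: (0,0) -> (-18,0) [heading=180, draw]
FD 4: (-18,0) -> (-22,0) [heading=180, draw]
Final: pos=(-22,0), heading=180, 2 segment(s) drawn
Waypoints (3 total):
(0, 0)
(-18, 0)
(-22, 0)

Answer: (0, 0)
(-18, 0)
(-22, 0)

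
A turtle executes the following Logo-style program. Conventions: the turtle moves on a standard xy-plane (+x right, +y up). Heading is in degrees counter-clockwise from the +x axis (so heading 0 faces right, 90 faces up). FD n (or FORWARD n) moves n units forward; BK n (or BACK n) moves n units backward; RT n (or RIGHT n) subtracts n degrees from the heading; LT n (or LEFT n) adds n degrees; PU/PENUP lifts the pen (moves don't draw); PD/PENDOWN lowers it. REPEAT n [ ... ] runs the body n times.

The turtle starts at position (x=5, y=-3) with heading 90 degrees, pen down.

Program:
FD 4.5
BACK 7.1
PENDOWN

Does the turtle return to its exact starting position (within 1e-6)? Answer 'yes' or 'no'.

Executing turtle program step by step:
Start: pos=(5,-3), heading=90, pen down
FD 4.5: (5,-3) -> (5,1.5) [heading=90, draw]
BK 7.1: (5,1.5) -> (5,-5.6) [heading=90, draw]
PD: pen down
Final: pos=(5,-5.6), heading=90, 2 segment(s) drawn

Start position: (5, -3)
Final position: (5, -5.6)
Distance = 2.6; >= 1e-6 -> NOT closed

Answer: no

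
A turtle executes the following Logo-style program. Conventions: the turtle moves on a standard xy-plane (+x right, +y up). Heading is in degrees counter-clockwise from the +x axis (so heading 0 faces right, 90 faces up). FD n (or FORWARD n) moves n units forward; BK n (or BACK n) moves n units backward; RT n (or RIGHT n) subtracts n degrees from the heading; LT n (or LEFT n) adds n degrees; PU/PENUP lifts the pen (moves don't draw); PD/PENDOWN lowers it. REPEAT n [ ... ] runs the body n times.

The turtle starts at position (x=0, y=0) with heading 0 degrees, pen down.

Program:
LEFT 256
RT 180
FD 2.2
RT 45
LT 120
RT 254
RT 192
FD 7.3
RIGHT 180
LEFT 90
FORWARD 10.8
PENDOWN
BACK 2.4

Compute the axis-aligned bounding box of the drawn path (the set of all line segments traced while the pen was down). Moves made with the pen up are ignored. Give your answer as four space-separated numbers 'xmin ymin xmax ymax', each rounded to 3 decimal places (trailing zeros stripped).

Executing turtle program step by step:
Start: pos=(0,0), heading=0, pen down
LT 256: heading 0 -> 256
RT 180: heading 256 -> 76
FD 2.2: (0,0) -> (0.532,2.135) [heading=76, draw]
RT 45: heading 76 -> 31
LT 120: heading 31 -> 151
RT 254: heading 151 -> 257
RT 192: heading 257 -> 65
FD 7.3: (0.532,2.135) -> (3.617,8.751) [heading=65, draw]
RT 180: heading 65 -> 245
LT 90: heading 245 -> 335
FD 10.8: (3.617,8.751) -> (13.405,4.186) [heading=335, draw]
PD: pen down
BK 2.4: (13.405,4.186) -> (11.23,5.201) [heading=335, draw]
Final: pos=(11.23,5.201), heading=335, 4 segment(s) drawn

Segment endpoints: x in {0, 0.532, 3.617, 11.23, 13.405}, y in {0, 2.135, 4.186, 5.201, 8.751}
xmin=0, ymin=0, xmax=13.405, ymax=8.751

Answer: 0 0 13.405 8.751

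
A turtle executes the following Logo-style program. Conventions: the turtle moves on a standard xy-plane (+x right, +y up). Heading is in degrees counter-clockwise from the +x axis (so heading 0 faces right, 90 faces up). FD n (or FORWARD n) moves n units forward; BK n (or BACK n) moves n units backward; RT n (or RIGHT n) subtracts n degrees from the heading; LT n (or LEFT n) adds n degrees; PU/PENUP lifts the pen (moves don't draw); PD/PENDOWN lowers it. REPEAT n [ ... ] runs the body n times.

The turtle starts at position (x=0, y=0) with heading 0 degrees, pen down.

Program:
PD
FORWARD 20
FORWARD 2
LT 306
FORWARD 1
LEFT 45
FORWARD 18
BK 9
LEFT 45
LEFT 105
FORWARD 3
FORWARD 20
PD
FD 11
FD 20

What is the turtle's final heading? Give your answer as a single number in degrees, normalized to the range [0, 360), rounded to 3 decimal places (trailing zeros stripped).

Executing turtle program step by step:
Start: pos=(0,0), heading=0, pen down
PD: pen down
FD 20: (0,0) -> (20,0) [heading=0, draw]
FD 2: (20,0) -> (22,0) [heading=0, draw]
LT 306: heading 0 -> 306
FD 1: (22,0) -> (22.588,-0.809) [heading=306, draw]
LT 45: heading 306 -> 351
FD 18: (22.588,-0.809) -> (40.366,-3.625) [heading=351, draw]
BK 9: (40.366,-3.625) -> (31.477,-2.217) [heading=351, draw]
LT 45: heading 351 -> 36
LT 105: heading 36 -> 141
FD 3: (31.477,-2.217) -> (29.146,-0.329) [heading=141, draw]
FD 20: (29.146,-0.329) -> (13.603,12.257) [heading=141, draw]
PD: pen down
FD 11: (13.603,12.257) -> (5.054,19.18) [heading=141, draw]
FD 20: (5.054,19.18) -> (-10.489,31.766) [heading=141, draw]
Final: pos=(-10.489,31.766), heading=141, 9 segment(s) drawn

Answer: 141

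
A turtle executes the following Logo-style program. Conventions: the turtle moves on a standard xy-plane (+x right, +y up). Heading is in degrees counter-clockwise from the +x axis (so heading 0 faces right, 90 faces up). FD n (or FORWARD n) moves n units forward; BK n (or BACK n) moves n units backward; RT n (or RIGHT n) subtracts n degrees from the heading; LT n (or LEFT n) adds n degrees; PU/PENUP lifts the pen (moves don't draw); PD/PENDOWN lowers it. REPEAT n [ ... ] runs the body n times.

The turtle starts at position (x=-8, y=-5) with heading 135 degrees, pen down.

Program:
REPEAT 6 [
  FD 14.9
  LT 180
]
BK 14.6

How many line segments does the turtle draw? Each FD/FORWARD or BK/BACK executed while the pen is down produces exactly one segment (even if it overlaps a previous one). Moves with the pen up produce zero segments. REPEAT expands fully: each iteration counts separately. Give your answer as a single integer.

Answer: 7

Derivation:
Executing turtle program step by step:
Start: pos=(-8,-5), heading=135, pen down
REPEAT 6 [
  -- iteration 1/6 --
  FD 14.9: (-8,-5) -> (-18.536,5.536) [heading=135, draw]
  LT 180: heading 135 -> 315
  -- iteration 2/6 --
  FD 14.9: (-18.536,5.536) -> (-8,-5) [heading=315, draw]
  LT 180: heading 315 -> 135
  -- iteration 3/6 --
  FD 14.9: (-8,-5) -> (-18.536,5.536) [heading=135, draw]
  LT 180: heading 135 -> 315
  -- iteration 4/6 --
  FD 14.9: (-18.536,5.536) -> (-8,-5) [heading=315, draw]
  LT 180: heading 315 -> 135
  -- iteration 5/6 --
  FD 14.9: (-8,-5) -> (-18.536,5.536) [heading=135, draw]
  LT 180: heading 135 -> 315
  -- iteration 6/6 --
  FD 14.9: (-18.536,5.536) -> (-8,-5) [heading=315, draw]
  LT 180: heading 315 -> 135
]
BK 14.6: (-8,-5) -> (2.324,-15.324) [heading=135, draw]
Final: pos=(2.324,-15.324), heading=135, 7 segment(s) drawn
Segments drawn: 7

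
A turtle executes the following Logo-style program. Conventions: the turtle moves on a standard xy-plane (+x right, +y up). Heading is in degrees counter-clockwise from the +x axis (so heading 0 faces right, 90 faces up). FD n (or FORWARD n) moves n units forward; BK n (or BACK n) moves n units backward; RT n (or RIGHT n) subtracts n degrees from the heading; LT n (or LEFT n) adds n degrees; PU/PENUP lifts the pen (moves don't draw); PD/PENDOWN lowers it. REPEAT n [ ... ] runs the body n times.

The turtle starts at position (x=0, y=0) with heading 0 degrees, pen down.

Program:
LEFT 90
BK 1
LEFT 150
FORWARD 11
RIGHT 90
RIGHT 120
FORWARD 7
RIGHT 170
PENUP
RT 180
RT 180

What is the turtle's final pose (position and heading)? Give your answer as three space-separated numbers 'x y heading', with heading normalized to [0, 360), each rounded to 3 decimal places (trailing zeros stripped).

Answer: 0.562 -7.026 220

Derivation:
Executing turtle program step by step:
Start: pos=(0,0), heading=0, pen down
LT 90: heading 0 -> 90
BK 1: (0,0) -> (0,-1) [heading=90, draw]
LT 150: heading 90 -> 240
FD 11: (0,-1) -> (-5.5,-10.526) [heading=240, draw]
RT 90: heading 240 -> 150
RT 120: heading 150 -> 30
FD 7: (-5.5,-10.526) -> (0.562,-7.026) [heading=30, draw]
RT 170: heading 30 -> 220
PU: pen up
RT 180: heading 220 -> 40
RT 180: heading 40 -> 220
Final: pos=(0.562,-7.026), heading=220, 3 segment(s) drawn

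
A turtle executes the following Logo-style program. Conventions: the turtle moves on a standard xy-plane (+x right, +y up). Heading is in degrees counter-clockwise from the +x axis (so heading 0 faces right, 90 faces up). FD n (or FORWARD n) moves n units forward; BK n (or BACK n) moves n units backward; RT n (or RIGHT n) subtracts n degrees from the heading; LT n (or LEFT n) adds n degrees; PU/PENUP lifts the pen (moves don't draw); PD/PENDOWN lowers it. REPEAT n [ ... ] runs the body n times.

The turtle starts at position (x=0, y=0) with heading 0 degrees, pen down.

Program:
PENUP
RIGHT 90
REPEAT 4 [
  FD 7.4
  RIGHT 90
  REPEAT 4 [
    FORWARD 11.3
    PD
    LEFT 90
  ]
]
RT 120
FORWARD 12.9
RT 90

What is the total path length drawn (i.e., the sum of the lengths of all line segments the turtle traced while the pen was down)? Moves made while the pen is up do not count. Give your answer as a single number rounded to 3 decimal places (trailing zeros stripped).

Answer: 204.6

Derivation:
Executing turtle program step by step:
Start: pos=(0,0), heading=0, pen down
PU: pen up
RT 90: heading 0 -> 270
REPEAT 4 [
  -- iteration 1/4 --
  FD 7.4: (0,0) -> (0,-7.4) [heading=270, move]
  RT 90: heading 270 -> 180
  REPEAT 4 [
    -- iteration 1/4 --
    FD 11.3: (0,-7.4) -> (-11.3,-7.4) [heading=180, move]
    PD: pen down
    LT 90: heading 180 -> 270
    -- iteration 2/4 --
    FD 11.3: (-11.3,-7.4) -> (-11.3,-18.7) [heading=270, draw]
    PD: pen down
    LT 90: heading 270 -> 0
    -- iteration 3/4 --
    FD 11.3: (-11.3,-18.7) -> (0,-18.7) [heading=0, draw]
    PD: pen down
    LT 90: heading 0 -> 90
    -- iteration 4/4 --
    FD 11.3: (0,-18.7) -> (0,-7.4) [heading=90, draw]
    PD: pen down
    LT 90: heading 90 -> 180
  ]
  -- iteration 2/4 --
  FD 7.4: (0,-7.4) -> (-7.4,-7.4) [heading=180, draw]
  RT 90: heading 180 -> 90
  REPEAT 4 [
    -- iteration 1/4 --
    FD 11.3: (-7.4,-7.4) -> (-7.4,3.9) [heading=90, draw]
    PD: pen down
    LT 90: heading 90 -> 180
    -- iteration 2/4 --
    FD 11.3: (-7.4,3.9) -> (-18.7,3.9) [heading=180, draw]
    PD: pen down
    LT 90: heading 180 -> 270
    -- iteration 3/4 --
    FD 11.3: (-18.7,3.9) -> (-18.7,-7.4) [heading=270, draw]
    PD: pen down
    LT 90: heading 270 -> 0
    -- iteration 4/4 --
    FD 11.3: (-18.7,-7.4) -> (-7.4,-7.4) [heading=0, draw]
    PD: pen down
    LT 90: heading 0 -> 90
  ]
  -- iteration 3/4 --
  FD 7.4: (-7.4,-7.4) -> (-7.4,0) [heading=90, draw]
  RT 90: heading 90 -> 0
  REPEAT 4 [
    -- iteration 1/4 --
    FD 11.3: (-7.4,0) -> (3.9,0) [heading=0, draw]
    PD: pen down
    LT 90: heading 0 -> 90
    -- iteration 2/4 --
    FD 11.3: (3.9,0) -> (3.9,11.3) [heading=90, draw]
    PD: pen down
    LT 90: heading 90 -> 180
    -- iteration 3/4 --
    FD 11.3: (3.9,11.3) -> (-7.4,11.3) [heading=180, draw]
    PD: pen down
    LT 90: heading 180 -> 270
    -- iteration 4/4 --
    FD 11.3: (-7.4,11.3) -> (-7.4,0) [heading=270, draw]
    PD: pen down
    LT 90: heading 270 -> 0
  ]
  -- iteration 4/4 --
  FD 7.4: (-7.4,0) -> (0,0) [heading=0, draw]
  RT 90: heading 0 -> 270
  REPEAT 4 [
    -- iteration 1/4 --
    FD 11.3: (0,0) -> (0,-11.3) [heading=270, draw]
    PD: pen down
    LT 90: heading 270 -> 0
    -- iteration 2/4 --
    FD 11.3: (0,-11.3) -> (11.3,-11.3) [heading=0, draw]
    PD: pen down
    LT 90: heading 0 -> 90
    -- iteration 3/4 --
    FD 11.3: (11.3,-11.3) -> (11.3,0) [heading=90, draw]
    PD: pen down
    LT 90: heading 90 -> 180
    -- iteration 4/4 --
    FD 11.3: (11.3,0) -> (0,0) [heading=180, draw]
    PD: pen down
    LT 90: heading 180 -> 270
  ]
]
RT 120: heading 270 -> 150
FD 12.9: (0,0) -> (-11.172,6.45) [heading=150, draw]
RT 90: heading 150 -> 60
Final: pos=(-11.172,6.45), heading=60, 19 segment(s) drawn

Segment lengths:
  seg 1: (-11.3,-7.4) -> (-11.3,-18.7), length = 11.3
  seg 2: (-11.3,-18.7) -> (0,-18.7), length = 11.3
  seg 3: (0,-18.7) -> (0,-7.4), length = 11.3
  seg 4: (0,-7.4) -> (-7.4,-7.4), length = 7.4
  seg 5: (-7.4,-7.4) -> (-7.4,3.9), length = 11.3
  seg 6: (-7.4,3.9) -> (-18.7,3.9), length = 11.3
  seg 7: (-18.7,3.9) -> (-18.7,-7.4), length = 11.3
  seg 8: (-18.7,-7.4) -> (-7.4,-7.4), length = 11.3
  seg 9: (-7.4,-7.4) -> (-7.4,0), length = 7.4
  seg 10: (-7.4,0) -> (3.9,0), length = 11.3
  seg 11: (3.9,0) -> (3.9,11.3), length = 11.3
  seg 12: (3.9,11.3) -> (-7.4,11.3), length = 11.3
  seg 13: (-7.4,11.3) -> (-7.4,0), length = 11.3
  seg 14: (-7.4,0) -> (0,0), length = 7.4
  seg 15: (0,0) -> (0,-11.3), length = 11.3
  seg 16: (0,-11.3) -> (11.3,-11.3), length = 11.3
  seg 17: (11.3,-11.3) -> (11.3,0), length = 11.3
  seg 18: (11.3,0) -> (0,0), length = 11.3
  seg 19: (0,0) -> (-11.172,6.45), length = 12.9
Total = 204.6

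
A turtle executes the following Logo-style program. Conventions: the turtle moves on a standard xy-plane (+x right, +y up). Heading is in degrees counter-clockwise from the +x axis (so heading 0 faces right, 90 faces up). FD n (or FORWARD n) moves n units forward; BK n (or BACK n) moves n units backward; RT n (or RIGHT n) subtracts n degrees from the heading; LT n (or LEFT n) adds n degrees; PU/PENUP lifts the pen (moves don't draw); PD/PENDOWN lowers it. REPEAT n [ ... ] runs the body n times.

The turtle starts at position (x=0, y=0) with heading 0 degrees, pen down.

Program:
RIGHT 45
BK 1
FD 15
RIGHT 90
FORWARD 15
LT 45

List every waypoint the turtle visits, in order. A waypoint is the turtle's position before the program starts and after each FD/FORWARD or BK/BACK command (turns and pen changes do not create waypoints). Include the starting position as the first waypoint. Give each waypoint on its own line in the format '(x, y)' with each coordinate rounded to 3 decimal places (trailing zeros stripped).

Answer: (0, 0)
(-0.707, 0.707)
(9.899, -9.899)
(-0.707, -20.506)

Derivation:
Executing turtle program step by step:
Start: pos=(0,0), heading=0, pen down
RT 45: heading 0 -> 315
BK 1: (0,0) -> (-0.707,0.707) [heading=315, draw]
FD 15: (-0.707,0.707) -> (9.899,-9.899) [heading=315, draw]
RT 90: heading 315 -> 225
FD 15: (9.899,-9.899) -> (-0.707,-20.506) [heading=225, draw]
LT 45: heading 225 -> 270
Final: pos=(-0.707,-20.506), heading=270, 3 segment(s) drawn
Waypoints (4 total):
(0, 0)
(-0.707, 0.707)
(9.899, -9.899)
(-0.707, -20.506)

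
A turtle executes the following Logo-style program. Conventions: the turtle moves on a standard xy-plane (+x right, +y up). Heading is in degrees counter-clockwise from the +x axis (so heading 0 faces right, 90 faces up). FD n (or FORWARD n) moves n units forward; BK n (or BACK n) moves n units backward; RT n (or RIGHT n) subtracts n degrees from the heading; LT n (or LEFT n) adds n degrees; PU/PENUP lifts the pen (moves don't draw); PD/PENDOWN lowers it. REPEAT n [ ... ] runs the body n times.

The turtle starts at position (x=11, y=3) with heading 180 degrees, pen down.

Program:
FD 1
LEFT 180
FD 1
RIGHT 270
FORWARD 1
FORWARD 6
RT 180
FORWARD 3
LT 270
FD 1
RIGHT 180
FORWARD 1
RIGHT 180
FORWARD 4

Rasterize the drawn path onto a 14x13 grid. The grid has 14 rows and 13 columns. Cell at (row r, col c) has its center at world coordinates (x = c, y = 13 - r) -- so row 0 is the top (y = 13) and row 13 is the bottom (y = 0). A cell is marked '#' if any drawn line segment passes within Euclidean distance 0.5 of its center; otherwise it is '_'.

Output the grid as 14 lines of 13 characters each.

Segment 0: (11,3) -> (10,3)
Segment 1: (10,3) -> (11,3)
Segment 2: (11,3) -> (11,4)
Segment 3: (11,4) -> (11,10)
Segment 4: (11,10) -> (11,7)
Segment 5: (11,7) -> (10,7)
Segment 6: (10,7) -> (11,7)
Segment 7: (11,7) -> (7,7)

Answer: _____________
_____________
_____________
___________#_
___________#_
___________#_
_______#####_
___________#_
___________#_
___________#_
__________##_
_____________
_____________
_____________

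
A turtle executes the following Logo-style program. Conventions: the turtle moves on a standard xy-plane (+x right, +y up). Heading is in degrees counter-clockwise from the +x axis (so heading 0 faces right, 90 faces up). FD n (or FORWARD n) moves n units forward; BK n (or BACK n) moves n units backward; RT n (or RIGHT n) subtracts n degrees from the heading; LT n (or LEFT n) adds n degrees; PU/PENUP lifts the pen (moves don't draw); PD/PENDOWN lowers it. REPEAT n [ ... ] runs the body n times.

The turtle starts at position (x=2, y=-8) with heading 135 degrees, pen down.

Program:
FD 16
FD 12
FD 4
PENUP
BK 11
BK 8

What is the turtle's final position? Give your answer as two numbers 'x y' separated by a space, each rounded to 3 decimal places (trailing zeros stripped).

Executing turtle program step by step:
Start: pos=(2,-8), heading=135, pen down
FD 16: (2,-8) -> (-9.314,3.314) [heading=135, draw]
FD 12: (-9.314,3.314) -> (-17.799,11.799) [heading=135, draw]
FD 4: (-17.799,11.799) -> (-20.627,14.627) [heading=135, draw]
PU: pen up
BK 11: (-20.627,14.627) -> (-12.849,6.849) [heading=135, move]
BK 8: (-12.849,6.849) -> (-7.192,1.192) [heading=135, move]
Final: pos=(-7.192,1.192), heading=135, 3 segment(s) drawn

Answer: -7.192 1.192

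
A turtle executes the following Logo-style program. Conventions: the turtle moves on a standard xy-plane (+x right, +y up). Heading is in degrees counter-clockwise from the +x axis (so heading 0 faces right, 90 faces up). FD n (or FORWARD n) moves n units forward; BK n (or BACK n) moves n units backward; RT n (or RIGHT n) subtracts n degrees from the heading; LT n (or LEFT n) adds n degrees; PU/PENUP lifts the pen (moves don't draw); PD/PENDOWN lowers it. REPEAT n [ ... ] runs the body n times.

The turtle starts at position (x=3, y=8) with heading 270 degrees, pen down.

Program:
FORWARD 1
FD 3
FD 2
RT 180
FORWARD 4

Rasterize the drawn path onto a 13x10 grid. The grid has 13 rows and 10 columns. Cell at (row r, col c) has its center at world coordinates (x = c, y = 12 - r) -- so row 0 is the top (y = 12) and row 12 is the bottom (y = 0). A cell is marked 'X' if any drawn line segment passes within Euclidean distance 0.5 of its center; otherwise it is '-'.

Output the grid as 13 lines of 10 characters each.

Answer: ----------
----------
----------
----------
---X------
---X------
---X------
---X------
---X------
---X------
---X------
----------
----------

Derivation:
Segment 0: (3,8) -> (3,7)
Segment 1: (3,7) -> (3,4)
Segment 2: (3,4) -> (3,2)
Segment 3: (3,2) -> (3,6)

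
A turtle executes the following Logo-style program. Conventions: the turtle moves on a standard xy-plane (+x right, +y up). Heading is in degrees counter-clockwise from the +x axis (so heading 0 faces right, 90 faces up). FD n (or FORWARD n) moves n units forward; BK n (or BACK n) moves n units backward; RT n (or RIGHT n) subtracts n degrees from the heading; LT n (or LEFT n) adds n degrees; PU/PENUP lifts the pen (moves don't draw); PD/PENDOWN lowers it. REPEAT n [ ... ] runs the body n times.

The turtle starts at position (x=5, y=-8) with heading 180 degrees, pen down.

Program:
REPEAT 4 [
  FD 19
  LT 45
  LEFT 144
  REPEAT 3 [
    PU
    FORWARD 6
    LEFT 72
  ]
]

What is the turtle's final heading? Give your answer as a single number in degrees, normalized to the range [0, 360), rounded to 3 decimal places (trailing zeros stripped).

Answer: 0

Derivation:
Executing turtle program step by step:
Start: pos=(5,-8), heading=180, pen down
REPEAT 4 [
  -- iteration 1/4 --
  FD 19: (5,-8) -> (-14,-8) [heading=180, draw]
  LT 45: heading 180 -> 225
  LT 144: heading 225 -> 9
  REPEAT 3 [
    -- iteration 1/3 --
    PU: pen up
    FD 6: (-14,-8) -> (-8.074,-7.061) [heading=9, move]
    LT 72: heading 9 -> 81
    -- iteration 2/3 --
    PU: pen up
    FD 6: (-8.074,-7.061) -> (-7.135,-1.135) [heading=81, move]
    LT 72: heading 81 -> 153
    -- iteration 3/3 --
    PU: pen up
    FD 6: (-7.135,-1.135) -> (-12.481,1.589) [heading=153, move]
    LT 72: heading 153 -> 225
  ]
  -- iteration 2/4 --
  FD 19: (-12.481,1.589) -> (-25.916,-11.846) [heading=225, move]
  LT 45: heading 225 -> 270
  LT 144: heading 270 -> 54
  REPEAT 3 [
    -- iteration 1/3 --
    PU: pen up
    FD 6: (-25.916,-11.846) -> (-22.39,-6.992) [heading=54, move]
    LT 72: heading 54 -> 126
    -- iteration 2/3 --
    PU: pen up
    FD 6: (-22.39,-6.992) -> (-25.916,-2.138) [heading=126, move]
    LT 72: heading 126 -> 198
    -- iteration 3/3 --
    PU: pen up
    FD 6: (-25.916,-2.138) -> (-31.623,-3.992) [heading=198, move]
    LT 72: heading 198 -> 270
  ]
  -- iteration 3/4 --
  FD 19: (-31.623,-3.992) -> (-31.623,-22.992) [heading=270, move]
  LT 45: heading 270 -> 315
  LT 144: heading 315 -> 99
  REPEAT 3 [
    -- iteration 1/3 --
    PU: pen up
    FD 6: (-31.623,-22.992) -> (-32.561,-17.066) [heading=99, move]
    LT 72: heading 99 -> 171
    -- iteration 2/3 --
    PU: pen up
    FD 6: (-32.561,-17.066) -> (-38.487,-16.128) [heading=171, move]
    LT 72: heading 171 -> 243
    -- iteration 3/3 --
    PU: pen up
    FD 6: (-38.487,-16.128) -> (-41.211,-21.474) [heading=243, move]
    LT 72: heading 243 -> 315
  ]
  -- iteration 4/4 --
  FD 19: (-41.211,-21.474) -> (-27.776,-34.909) [heading=315, move]
  LT 45: heading 315 -> 0
  LT 144: heading 0 -> 144
  REPEAT 3 [
    -- iteration 1/3 --
    PU: pen up
    FD 6: (-27.776,-34.909) -> (-32.63,-31.382) [heading=144, move]
    LT 72: heading 144 -> 216
    -- iteration 2/3 --
    PU: pen up
    FD 6: (-32.63,-31.382) -> (-37.485,-34.909) [heading=216, move]
    LT 72: heading 216 -> 288
    -- iteration 3/3 --
    PU: pen up
    FD 6: (-37.485,-34.909) -> (-35.63,-40.615) [heading=288, move]
    LT 72: heading 288 -> 0
  ]
]
Final: pos=(-35.63,-40.615), heading=0, 1 segment(s) drawn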